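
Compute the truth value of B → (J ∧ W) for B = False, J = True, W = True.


B = False, J = True, W = True
Step 1: J ∧ W = True AND True = True
Step 2: B → (True): false only when B=True and consequent=False.
Result: True

True


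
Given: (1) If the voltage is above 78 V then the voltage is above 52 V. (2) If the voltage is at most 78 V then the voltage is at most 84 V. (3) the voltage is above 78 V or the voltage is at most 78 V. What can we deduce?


Constructive dilemma: (P → Q) ∧ (R → S), P ∨ R ⊢ Q ∨ S
Premise 1: the voltage is above 78 V → the voltage is above 52 V
Premise 2: the voltage is at most 78 V → the voltage is at most 84 V
Premise 3: the voltage is above 78 V ∨ the voltage is at most 78 V
Case 1: Assuming the voltage is above 78 V, then by Premise 1, the voltage is above 52 V.
Case 2: Assuming the voltage is at most 78 V, then by Premise 2, the voltage is at most 84 V.
Since one of the voltage is above 78 V or the voltage is at most 78 V must hold, we get the voltage is above 52 V or the voltage is at most 84 V.

The voltage is above 52 V or the voltage is at most 84 V.


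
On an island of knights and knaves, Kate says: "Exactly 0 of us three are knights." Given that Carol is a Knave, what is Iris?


Kate claims exactly 0 knights among Kate, Carol, Iris.
Given: Carol is a Knave.

Case 1: Kate is a Knight (tells truth)
  Then exactly 0 of the three are knights.
  Counting Kate, Carol: 1 knight(s) so far. Need -1 more → impossible.
Case 2: Kate is a Knave (lies)
  Then the count is NOT 0.
  If Iris = Knave, count = 0 = 0 → claim would be true, contradicts lie.
  If Iris = Knight, count = 1 ≠ 0 → lie confirmed ✓

Iris is a Knight.

Knight


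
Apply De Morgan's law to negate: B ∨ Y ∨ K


De Morgan's law: ¬(P ∨ Q ∨ R) ≡ ¬P ∧ ¬Q ∧ ¬R
¬(B ∨ Y ∨ K) = ¬B ∧ ¬Y ∧ ¬K

¬B ∧ ¬Y ∧ ¬K


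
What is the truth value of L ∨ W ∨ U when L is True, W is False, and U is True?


L = True, W = False, U = True
Step 1: L ∨ W = True OR False = True
Step 2: True ∨ U = True OR True = True
OR is true when at least one operand is true.

True


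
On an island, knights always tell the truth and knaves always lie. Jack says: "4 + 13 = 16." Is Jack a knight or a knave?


Statement: "4 + 13 = 16."
Actual: 4 + 13 = 17
Claimed: 16
Statement is FALSE → Jack lies → Knave

Knave


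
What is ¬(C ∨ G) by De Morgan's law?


De Morgan's law: ¬(P ∨ Q) ≡ ¬P ∧ ¬Q
¬(C ∨ G) = ¬C ∧ ¬G

¬C ∧ ¬G


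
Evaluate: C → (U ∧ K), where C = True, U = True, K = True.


C = True, U = True, K = True
Step 1: U ∧ K = True AND True = True
Step 2: C → (True): false only when C=True and consequent=False.
Result: True

True


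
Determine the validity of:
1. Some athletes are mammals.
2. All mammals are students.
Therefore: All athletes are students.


Premise 1: Some athletes are mammals.
Premise 2: All mammals are students.
Conclusion: All athletes are students.
Fallacy: illicit minor. The minor term (athletes) is distributed in the conclusion ('All athletes ...') but undistributed in its premise ('Some athletes are mammals' doesn't cover all athletes).
Only 'Some athletes are students' follows, not 'All'.

Invalid


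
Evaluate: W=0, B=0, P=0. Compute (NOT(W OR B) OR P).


W OR B = 0
NOT(0) = 1
1 OR 0 = 1

1


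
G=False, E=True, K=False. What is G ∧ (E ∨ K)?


G = False, E = True, K = False
Expression: G ∧ (E ∨ K)
Step 1: E ∨ K = True OR False = True
Step 2: G ∧ (True) = False AND True = False

False


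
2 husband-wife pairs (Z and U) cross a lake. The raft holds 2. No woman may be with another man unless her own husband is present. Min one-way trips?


Label couples Z and U.
1. WZ+WU → (far: WZ,WU; near: HZ,HU)
2. WZ ←   (far: WU; near: HZ,HU,WZ)
3. HZ+HU → (far: HZ,HU,WU; near: WZ)
4. HZ ←   (far: HU,WU; near: HZ,WZ)  — HZ returns, since WZ is alone on near bank
5. HZ+WZ → (far: all four; near: empty)
Every state respects the constraint.
Minimum trips = 5

5


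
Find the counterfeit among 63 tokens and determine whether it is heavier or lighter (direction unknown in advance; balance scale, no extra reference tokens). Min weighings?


Let n = 63. 126 possibilities (n tokens × lighter/heavier); each weighing has 3 outcomes.
Bound for k weighings: say the first weighing puts j tokens on each pan. If it tips, the 2j weighed tokens remain suspects (each with a known direction) and k-1 weighings give 3^(k-1) outcomes; 3^(k-1) is odd, so 2j ≤ 3^(k-1) - 1. If it balances, the n - 2j unweighed tokens remain with direction unknown: 2(n - 2j) ≤ 3^(k-1) - 1 by the same parity argument. Adding, n ≤ (3^(k-1) - 1) + (3^(k-1) - 1)/2 = (3^k - 3)/2, and the classical three-group strategy achieves this (3 tokens in 2 weighings, 12 in 3, 39 in 4, 120 in 5).
So we need the smallest k with (3^k - 3)/2 ≥ 63.
k = 4: (3^4 - 3)/2 = 39 < 63 ✗
k = 5: (3^5 - 3)/2 = 120 ≥ 63 ✓

5


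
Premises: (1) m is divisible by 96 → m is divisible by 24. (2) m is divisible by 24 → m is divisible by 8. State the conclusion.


Hypothetical syllogism: P → Q, Q → R ⊢ P → R
Premise 1: m is divisible by 96 → m is divisible by 24
Premise 2: m is divisible by 24 → m is divisible by 8
Chain the implications: the middle term (m is divisible by 24) links the two.
Conclusion: If m is divisible by 96, then m is divisible by 8.

If m is divisible by 96, then m is divisible by 8.


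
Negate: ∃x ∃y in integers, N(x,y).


Original: ∃x ∃y N(x,y)
Rule: ¬∀→∃, ¬∃→∀, negate predicate.
Negation: ∀x ∀y ¬N(x,y)

∀x ∀y ¬N(x,y)


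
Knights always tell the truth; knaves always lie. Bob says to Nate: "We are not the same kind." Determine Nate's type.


Bob says: "We are not the same kind."
Case 1: Bob is a Knight (truth-teller)
  Statement is true → they ARE different → Nate is a Knave
Case 2: Bob is a Knave (liar)
  Statement is false → they are NOT different → Nate is a Knave
In both cases, Nate is a Knave.

Knave


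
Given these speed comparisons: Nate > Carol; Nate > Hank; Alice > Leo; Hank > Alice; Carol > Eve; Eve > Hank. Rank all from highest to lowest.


Constraints: Nate > Carol; Nate > Hank; Alice > Leo; Hank > Alice; Carol > Eve; Eve > Hank
Method: at each step, the next-highest is the one remaining person who never appears on the smaller side of a constraint between remaining people.
  Step 1: remaining {Carol, Nate, Alice, Eve, Leo, Hank}; on the smaller side: {Carol, Alice, Eve, Leo, Hank} → Nate is next (Nate > Carol; Nate > Hank).
  Step 2: remaining {Carol, Alice, Eve, Leo, Hank}; on the smaller side: {Alice, Eve, Leo, Hank} → Carol is next (Carol > Eve).
  Step 3: remaining {Alice, Eve, Leo, Hank}; on the smaller side: {Alice, Leo, Hank} → Eve is next (Eve > Hank).
  Step 4: remaining {Alice, Leo, Hank}; on the smaller side: {Alice, Leo} → Hank is next (Hank > Alice).
  Step 5: remaining {Alice, Leo}; on the smaller side: {Leo} → Alice is next (Alice > Leo).
  Step 6: only Leo remains → lowest.
Final ranking (highest to lowest):

Nate > Carol > Eve > Hank > Alice > Leo


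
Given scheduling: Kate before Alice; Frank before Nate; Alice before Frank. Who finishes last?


Constraints: Kate before Alice; Frank before Nate; Alice before Frank
The last task can have nothing scheduled after it, so it must never appear on the left of a 'before'.
Tasks appearing before some other task: Kate, Frank, Alice.
The only task not in that list is Nate → it is last.

Nate


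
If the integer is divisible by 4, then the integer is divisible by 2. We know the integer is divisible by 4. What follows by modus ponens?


Modus ponens: P → Q, P ⊢ Q
P: the integer is divisible by 4
Q: the integer is divisible by 2
We have P → Q and P is true.
By modus ponens, Q must be true.

The integer is divisible by 2


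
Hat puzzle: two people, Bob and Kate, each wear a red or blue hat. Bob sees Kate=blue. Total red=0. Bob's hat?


Total red = 0, Kate = blue
Red accounted for: 0
Remaining for Bob: 0
Bob's hat is blue.

blue


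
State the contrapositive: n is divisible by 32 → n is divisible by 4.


Original: If n is divisible by 32, then n is divisible by 4
Contrapositive: If ¬Q, then ¬P
Negate Q: not (n is divisible by 4)
Negate P: not (n is divisible by 32)

If not (n is divisible by 4), then not (n is divisible by 32).


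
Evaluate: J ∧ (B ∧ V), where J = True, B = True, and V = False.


J = True, B = True, V = False
Step 1: B ∧ V = True AND False = False
Step 2: J ∧ False = True AND False = False
AND is true only when ALL operands are true.

False


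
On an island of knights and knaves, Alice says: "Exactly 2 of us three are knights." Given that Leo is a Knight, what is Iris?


Alice claims exactly 2 knights among Alice, Leo, Iris.
Given: Leo is a Knight.

Case 1: Alice is a Knight (tells truth)
  Then exactly 2 of the three are knights.
  Counting Alice, Leo: 2 knight(s) so far. Need 0 more → Iris = Knave.
Case 2: Alice is a Knave (lies)
  Then the count is NOT 2.
  If Iris = Knight, count = 2 = 2 → claim would be true, contradicts lie.
  If Iris = Knave, count = 1 ≠ 2 → lie confirmed ✓

Iris is a Knave.

Knave


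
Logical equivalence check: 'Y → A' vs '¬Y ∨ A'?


Expression 1: Y → A
Expression 2: ¬Y ∨ A
Truth table (Y A | Expr1 Expr2):
  T T |   T     T
  T F |   F     F
  F T |   T     T
  F F |   T     T
All 4 rows agree, so the expressions are logically equivalent.

Yes


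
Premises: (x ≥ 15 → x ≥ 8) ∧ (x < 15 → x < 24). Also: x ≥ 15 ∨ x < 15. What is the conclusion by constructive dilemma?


Constructive dilemma: (P → Q) ∧ (R → S), P ∨ R ⊢ Q ∨ S
Premise 1: x ≥ 15 → x ≥ 8
Premise 2: x < 15 → x < 24
Premise 3: x ≥ 15 ∨ x < 15
Case 1: Assuming x ≥ 15, then by Premise 1, x ≥ 8.
Case 2: Assuming x < 15, then by Premise 2, x < 24.
Since one of x ≥ 15 or x < 15 must hold, we get x ≥ 8 or x < 24.

x ≥ 8 or x < 24.


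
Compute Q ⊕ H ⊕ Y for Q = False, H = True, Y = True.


Q = False, H = True, Y = True
Step 1: Q ⊕ H = False XOR True = True
Step 2: True ⊕ Y = True XOR True = False
XOR is true when an odd number of operands are true.

False


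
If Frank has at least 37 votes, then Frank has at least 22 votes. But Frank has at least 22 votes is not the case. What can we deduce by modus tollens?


Modus tollens: P → Q, ¬Q ⊢ ¬P
P: Frank has at least 37 votes
Q: Frank has at least 22 votes
We have P → Q and Q is false.
By modus tollens, P must be false.

It is not the case that Frank has at least 37 votes


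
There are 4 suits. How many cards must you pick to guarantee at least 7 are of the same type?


Pigeonhole: to guarantee k in one of n categories, need (k-1)×n + 1.
k = 7, n = 4
Minimum = (7-1) × 4 + 1 = 6 × 4 + 1

25


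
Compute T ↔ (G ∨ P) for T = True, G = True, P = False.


T = True, G = True, P = False
Step 1: G ∨ P = True OR False = True
Step 2: T ↔ (True): true when both sides have same truth value.
Result: True ↔ True = True

True


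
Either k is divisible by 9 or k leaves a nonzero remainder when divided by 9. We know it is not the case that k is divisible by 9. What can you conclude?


Disjunctive syllogism: P ∨ Q, ¬P ⊢ Q
Disjunction: k is divisible by 9 ∨ k leaves a nonzero remainder when divided by 9
We know it is not the case that k is divisible by 9.
By disjunctive syllogism, the other disjunct must be true.

k leaves a nonzero remainder when divided by 9


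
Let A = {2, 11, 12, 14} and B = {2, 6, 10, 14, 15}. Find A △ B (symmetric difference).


A = {2, 11, 12, 14}
B = {2, 6, 10, 14, 15}
Operation: symmetric difference
In A only: [11, 12], in B only: [6, 10, 15]

{6, 10, 11, 12, 15}


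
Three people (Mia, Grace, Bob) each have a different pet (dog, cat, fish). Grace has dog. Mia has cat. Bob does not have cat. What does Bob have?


From clues:
  Grace → dog
  Mia → cat
By elimination, Bob gets the remaining.

fish


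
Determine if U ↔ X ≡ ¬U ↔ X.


Expression 1: U ↔ X
Expression 2: ¬U ↔ X
Truth table (U X | Expr1 Expr2):
  T T |   T     F   ← differ
  T F |   F     T   ← differ
  F T |   F     T   ← differ
  F F |   T     F   ← differ
Counterexample: U=T, X=T gives Expr1 = T but Expr2 = F, so the expressions are NOT logically equivalent.

No


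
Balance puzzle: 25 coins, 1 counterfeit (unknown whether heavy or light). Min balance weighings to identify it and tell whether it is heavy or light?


Let n = 25. 50 possibilities (n coins × lighter/heavier); each weighing has 3 outcomes.
Bound for k weighings: say the first weighing puts j coins on each pan. If it tips, the 2j weighed coins remain suspects (each with a known direction) and k-1 weighings give 3^(k-1) outcomes; 3^(k-1) is odd, so 2j ≤ 3^(k-1) - 1. If it balances, the n - 2j unweighed coins remain with direction unknown: 2(n - 2j) ≤ 3^(k-1) - 1 by the same parity argument. Adding, n ≤ (3^(k-1) - 1) + (3^(k-1) - 1)/2 = (3^k - 3)/2, and the classical three-group strategy achieves this (3 coins in 2 weighings, 12 in 3, 39 in 4, 120 in 5).
So we need the smallest k with (3^k - 3)/2 ≥ 25.
k = 3: (3^3 - 3)/2 = 12 < 25 ✗
k = 4: (3^4 - 3)/2 = 39 ≥ 25 ✓

4


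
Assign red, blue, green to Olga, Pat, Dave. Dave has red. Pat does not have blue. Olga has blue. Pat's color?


From clues:
  Dave → red
  Olga → blue
By elimination, Pat gets the remaining.

green


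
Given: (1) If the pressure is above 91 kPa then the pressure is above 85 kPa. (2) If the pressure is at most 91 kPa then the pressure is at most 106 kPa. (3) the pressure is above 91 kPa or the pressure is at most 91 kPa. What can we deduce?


Constructive dilemma: (P → Q) ∧ (R → S), P ∨ R ⊢ Q ∨ S
Premise 1: the pressure is above 91 kPa → the pressure is above 85 kPa
Premise 2: the pressure is at most 91 kPa → the pressure is at most 106 kPa
Premise 3: the pressure is above 91 kPa ∨ the pressure is at most 91 kPa
Case 1: Assuming the pressure is above 91 kPa, then by Premise 1, the pressure is above 85 kPa.
Case 2: Assuming the pressure is at most 91 kPa, then by Premise 2, the pressure is at most 106 kPa.
Since one of the pressure is above 91 kPa or the pressure is at most 91 kPa must hold, we get the pressure is above 85 kPa or the pressure is at most 106 kPa.

The pressure is above 85 kPa or the pressure is at most 106 kPa.


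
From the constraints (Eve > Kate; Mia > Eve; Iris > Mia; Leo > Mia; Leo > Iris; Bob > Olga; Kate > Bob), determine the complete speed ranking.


Constraints: Eve > Kate; Mia > Eve; Iris > Mia; Leo > Mia; Leo > Iris; Bob > Olga; Kate > Bob
Method: at each step, the next-highest is the one remaining person who never appears on the smaller side of a constraint between remaining people.
  Step 1: remaining {Bob, Olga, Kate, Leo, Mia, Eve, Iris}; on the smaller side: {Bob, Olga, Kate, Mia, Eve, Iris} → Leo is next (Leo > Mia; Leo > Iris).
  Step 2: remaining {Bob, Olga, Kate, Mia, Eve, Iris}; on the smaller side: {Bob, Olga, Kate, Mia, Eve} → Iris is next (Iris > Mia).
  Step 3: remaining {Bob, Olga, Kate, Mia, Eve}; on the smaller side: {Bob, Olga, Kate, Eve} → Mia is next (Mia > Eve).
  Step 4: remaining {Bob, Olga, Kate, Eve}; on the smaller side: {Bob, Olga, Kate} → Eve is next (Eve > Kate).
  Step 5: remaining {Bob, Olga, Kate}; on the smaller side: {Bob, Olga} → Kate is next (Kate > Bob).
  Step 6: remaining {Bob, Olga}; on the smaller side: {Olga} → Bob is next (Bob > Olga).
  Step 7: only Olga remains → lowest.
Final ranking (highest to lowest):

Leo > Iris > Mia > Eve > Kate > Bob > Olga


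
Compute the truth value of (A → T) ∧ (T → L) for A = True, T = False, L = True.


A = True, T = False, L = True
Step 1: A → T is false only when A=True and T=False. Result: False
Step 2: T → L is false only when T=True and L=False. Result: True
Step 3: False ∧ True = False

False


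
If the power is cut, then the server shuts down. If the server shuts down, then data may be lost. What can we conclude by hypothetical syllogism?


Hypothetical syllogism: P → Q, Q → R ⊢ P → R
Premise 1: the power is cut → the server shuts down
Premise 2: the server shuts down → data may be lost
Chain the implications: the middle term (the server shuts down) links the two.
Conclusion: If the power is cut, then data may be lost.

If the power is cut, then data may be lost.


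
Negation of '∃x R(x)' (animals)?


Original: ∃x R(x)
Rule: ¬∀→∃, ¬∃→∀, negate predicate.
Negation: ∀x ¬R(x)

∀x ¬R(x)


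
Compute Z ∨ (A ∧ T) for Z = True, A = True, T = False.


Z = True, A = True, T = False
Step 1: A ∧ T = True AND False = False
Step 2: Z ∨ False = True OR False = True
AND evaluated first (higher precedence); then OR applied.

True


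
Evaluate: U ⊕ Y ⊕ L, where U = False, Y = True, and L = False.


U = False, Y = True, L = False
Step 1: U ⊕ Y = False XOR True = True
Step 2: True ⊕ L = True XOR False = True
XOR is true when an odd number of operands are true.

True


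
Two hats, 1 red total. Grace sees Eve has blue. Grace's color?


Total red = 1, Eve = blue
Red accounted for: 0
Remaining for Grace: 1
Grace's hat is red.

red


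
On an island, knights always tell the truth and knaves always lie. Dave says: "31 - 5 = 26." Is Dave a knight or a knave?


Statement: "31 - 5 = 26."
Actual: 31 - 5 = 26
Claimed: 26
Statement is TRUE → Dave tells the truth → Knight

Knight


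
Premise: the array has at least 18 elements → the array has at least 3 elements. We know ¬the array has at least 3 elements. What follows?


Modus tollens: P → Q, ¬Q ⊢ ¬P
P: the array has at least 18 elements
Q: the array has at least 3 elements
We have P → Q and Q is false.
By modus tollens, P must be false.

It is not the case that the array has at least 18 elements


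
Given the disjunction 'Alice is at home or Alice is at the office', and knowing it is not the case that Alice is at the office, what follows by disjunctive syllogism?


Disjunctive syllogism: P ∨ Q, ¬P ⊢ Q
Disjunction: Alice is at home ∨ Alice is at the office
We know it is not the case that Alice is at the office.
By disjunctive syllogism, the other disjunct must be true.

Alice is at home


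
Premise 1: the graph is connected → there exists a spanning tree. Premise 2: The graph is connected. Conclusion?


Modus ponens: P → Q, P ⊢ Q
P: the graph is connected
Q: there exists a spanning tree
We have P → Q and P is true.
By modus ponens, Q must be true.

There exists a spanning tree


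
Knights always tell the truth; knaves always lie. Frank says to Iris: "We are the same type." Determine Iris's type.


Frank says: "We are the same type."
Case 1: Frank is a Knight (truth-teller)
  Statement is true → they ARE the same → Iris is also a Knight
Case 2: Frank is a Knave (liar)
  Statement is false → they are NOT the same → Iris is a Knight
In both cases, Iris is a Knight.

Knight


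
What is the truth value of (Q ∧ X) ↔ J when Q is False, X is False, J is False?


Q = False, X = False, J = False
Step 1: Q ∧ X = False AND False = False
Step 2: (False) ↔ J: true when both sides have same truth value.
Result: False ↔ False = True

True


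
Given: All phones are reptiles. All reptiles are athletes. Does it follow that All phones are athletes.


Premise 1: All phones are reptiles.
Premise 2: All reptiles are athletes.
Conclusion: All phones are athletes.
Barbara syllogism (AAA-1): All A are B, All B are C → All A are C.
Middle term (reptiles) distributed in premise 2.

Valid


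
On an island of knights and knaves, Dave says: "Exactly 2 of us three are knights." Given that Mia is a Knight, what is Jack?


Dave claims exactly 2 knights among Dave, Mia, Jack.
Given: Mia is a Knight.

Case 1: Dave is a Knight (tells truth)
  Then exactly 2 of the three are knights.
  Counting Dave, Mia: 2 knight(s) so far. Need 0 more → Jack = Knave.
Case 2: Dave is a Knave (lies)
  Then the count is NOT 2.
  If Jack = Knight, count = 2 = 2 → claim would be true, contradicts lie.
  If Jack = Knave, count = 1 ≠ 2 → lie confirmed ✓

Jack is a Knave.

Knave


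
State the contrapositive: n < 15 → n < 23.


Original: If n < 15, then n < 23
Contrapositive: If ¬Q, then ¬P
Negate Q: not (n < 23)
Negate P: not (n < 15)

If not (n < 23), then not (n < 15).


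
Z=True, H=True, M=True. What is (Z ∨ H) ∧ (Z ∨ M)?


Z = True, H = True, M = True
Expression: (Z ∨ H) ∧ (Z ∨ M)
Step 1: Z ∨ H = True OR True = True
Step 2: Z ∨ M = True OR True = True
Step 3: (True) ∧ (True) = True AND True = True

True


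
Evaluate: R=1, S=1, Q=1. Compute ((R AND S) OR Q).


R AND S = 1&1 = 1
1 OR 1 = 1

1


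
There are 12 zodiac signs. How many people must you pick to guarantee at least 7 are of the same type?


Pigeonhole: to guarantee k in one of n categories, need (k-1)×n + 1.
k = 7, n = 12
Minimum = (7-1) × 12 + 1 = 6 × 12 + 1

73


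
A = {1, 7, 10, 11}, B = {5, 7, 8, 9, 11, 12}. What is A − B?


A = {1, 7, 10, 11}
B = {5, 7, 8, 9, 11, 12}
Operation: difference A − B
In A but not B: 1, 10

{1, 10}


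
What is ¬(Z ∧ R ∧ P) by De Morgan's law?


De Morgan's law: ¬(P ∧ Q ∧ R) ≡ ¬P ∨ ¬Q ∨ ¬R
¬(Z ∧ R ∧ P) = ¬Z ∨ ¬R ∨ ¬P

¬Z ∨ ¬R ∨ ¬P


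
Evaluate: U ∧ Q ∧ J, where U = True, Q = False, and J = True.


U = True, Q = False, J = True
Step 1: U ∧ Q = True AND False = False
Step 2: (False) ∧ J = (False) AND True = False
AND is true only when ALL operands are true.

False


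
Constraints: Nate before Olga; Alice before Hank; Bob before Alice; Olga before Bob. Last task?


Constraints: Nate before Olga; Alice before Hank; Bob before Alice; Olga before Bob
The last task can have nothing scheduled after it, so it must never appear on the left of a 'before'.
Tasks appearing before some other task: Nate, Alice, Bob, Olga.
The only task not in that list is Hank → it is last.

Hank


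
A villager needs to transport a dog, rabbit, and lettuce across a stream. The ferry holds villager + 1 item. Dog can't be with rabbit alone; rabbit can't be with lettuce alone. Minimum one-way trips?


1. villager+rabbit → 2. villager ← 3. villager+dog → 4. villager+rabbit ← 5. villager+lettuce → 6. villager ← 7. villager+rabbit →
Minimum trips = 7

7


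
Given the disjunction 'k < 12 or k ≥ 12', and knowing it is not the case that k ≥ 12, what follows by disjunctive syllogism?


Disjunctive syllogism: P ∨ Q, ¬P ⊢ Q
Disjunction: k < 12 ∨ k ≥ 12
We know it is not the case that k ≥ 12.
By disjunctive syllogism, the other disjunct must be true.

k < 12


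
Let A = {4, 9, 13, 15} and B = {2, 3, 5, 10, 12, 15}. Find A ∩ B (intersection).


A = {4, 9, 13, 15}
B = {2, 3, 5, 10, 12, 15}
Operation: intersection
Elements in both: 15

{15}


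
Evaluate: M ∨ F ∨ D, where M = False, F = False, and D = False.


M = False, F = False, D = False
Step 1: M ∨ F = False OR False = False
Step 2: False ∨ D = False OR False = False
OR is true when at least one operand is true.

False


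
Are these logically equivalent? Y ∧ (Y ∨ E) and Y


Expression 1: Y ∧ (Y ∨ E)
Expression 2: Y
Truth table (Y E | Expr1 Expr2):
  T T |   T     T
  T F |   T     T
  F T |   F     F
  F F |   F     F
All 4 rows agree, so the expressions are logically equivalent.

Yes


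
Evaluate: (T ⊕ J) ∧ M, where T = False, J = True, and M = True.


T = False, J = True, M = True
Step 1: T ⊕ J = False XOR True = True
Step 2: True ∧ M = True AND True = True
XOR true when exactly one of T,J is true; then AND with M.

True


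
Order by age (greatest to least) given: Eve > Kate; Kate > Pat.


Constraints: Eve > Kate; Kate > Pat
Method: at each step, the next-highest is the one remaining person who never appears on the smaller side of a constraint between remaining people.
  Step 1: remaining {Pat, Kate, Eve}; on the smaller side: {Pat, Kate} → Eve is next (Eve > Kate).
  Step 2: remaining {Pat, Kate}; on the smaller side: {Pat} → Kate is next (Kate > Pat).
  Step 3: only Pat remains → lowest.
Final ranking (highest to lowest):

Eve > Kate > Pat


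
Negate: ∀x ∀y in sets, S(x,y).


Original: ∀x ∀y S(x,y)
Rule: ¬∀→∃, ¬∃→∀, negate predicate.
Negation: ∃x ∃y ¬S(x,y)

∃x ∃y ¬S(x,y)


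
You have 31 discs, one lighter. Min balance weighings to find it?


Each weighing has 3 outcomes (left heavy / balance / right heavy), so k weighings distinguish at most 3^k cases; splitting into three near-equal groups achieves this.
Need 3^k ≥ 31: 3^3 = 27 < 31 ≤ 3^4 = 81
k = ⌈log₃(31)⌉ = 4

4


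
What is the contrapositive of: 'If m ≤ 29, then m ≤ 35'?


Original: If m ≤ 29, then m ≤ 35
Contrapositive: If ¬Q, then ¬P
Negate Q: not (m ≤ 35)
Negate P: not (m ≤ 29)

If not (m ≤ 35), then not (m ≤ 29).


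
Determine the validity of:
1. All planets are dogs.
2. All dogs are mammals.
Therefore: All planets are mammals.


Premise 1: All planets are dogs.
Premise 2: All dogs are mammals.
Conclusion: All planets are mammals.
Barbara syllogism (AAA-1): All A are B, All B are C → All A are C.
Middle term (dogs) distributed in premise 2.

Valid


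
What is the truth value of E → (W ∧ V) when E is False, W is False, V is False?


E = False, W = False, V = False
Step 1: W ∧ V = False AND False = False
Step 2: E → (False): false only when E=True and consequent=False.
Result: True

True


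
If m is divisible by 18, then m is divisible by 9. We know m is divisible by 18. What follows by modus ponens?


Modus ponens: P → Q, P ⊢ Q
P: m is divisible by 18
Q: m is divisible by 9
We have P → Q and P is true.
By modus ponens, Q must be true.

m is divisible by 9


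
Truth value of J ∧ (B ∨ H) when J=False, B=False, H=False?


J = False, B = False, H = False
Expression: J ∧ (B ∨ H)
Step 1: B ∨ H = False OR False = False
Step 2: J ∧ (False) = False AND False = False

False


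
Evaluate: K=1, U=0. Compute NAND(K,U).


K AND U = 0
NOT(0) = 1

1


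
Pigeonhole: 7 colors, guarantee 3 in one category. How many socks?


Pigeonhole: to guarantee k in one of n categories, need (k-1)×n + 1.
k = 3, n = 7
Minimum = (3-1) × 7 + 1 = 2 × 7 + 1

15


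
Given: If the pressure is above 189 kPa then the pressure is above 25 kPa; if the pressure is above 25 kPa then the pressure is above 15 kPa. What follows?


Hypothetical syllogism: P → Q, Q → R ⊢ P → R
Premise 1: the pressure is above 189 kPa → the pressure is above 25 kPa
Premise 2: the pressure is above 25 kPa → the pressure is above 15 kPa
Chain the implications: the middle term (the pressure is above 25 kPa) links the two.
Conclusion: If the pressure is above 189 kPa, then the pressure is above 15 kPa.

If the pressure is above 189 kPa, then the pressure is above 15 kPa.


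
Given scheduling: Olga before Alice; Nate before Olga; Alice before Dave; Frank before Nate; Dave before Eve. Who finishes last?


Constraints: Olga before Alice; Nate before Olga; Alice before Dave; Frank before Nate; Dave before Eve
The last task can have nothing scheduled after it, so it must never appear on the left of a 'before'.
Tasks appearing before some other task: Olga, Nate, Alice, Frank, Dave.
The only task not in that list is Eve → it is last.

Eve


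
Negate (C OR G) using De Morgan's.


De Morgan's law: ¬(P ∨ Q) ≡ ¬P ∧ ¬Q
¬(C ∨ G) = ¬C ∧ ¬G

¬C ∧ ¬G


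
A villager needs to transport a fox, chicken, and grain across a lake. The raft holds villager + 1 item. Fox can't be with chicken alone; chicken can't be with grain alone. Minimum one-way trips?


1. villager+chicken → 2. villager ← 3. villager+fox → 4. villager+chicken ← 5. villager+grain → 6. villager ← 7. villager+chicken →
Minimum trips = 7

7


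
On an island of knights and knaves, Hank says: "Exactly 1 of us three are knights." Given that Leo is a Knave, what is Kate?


Hank claims exactly 1 knights among Hank, Leo, Kate.
Given: Leo is a Knave.

Case 1: Hank is a Knight (tells truth)
  Then exactly 1 of the three are knights.
  Counting Hank, Leo: 1 knight(s) so far. Need 0 more → Kate = Knave.
Case 2: Hank is a Knave (lies)
  Then the count is NOT 1.
  If Kate = Knight, count = 1 = 1 → claim would be true, contradicts lie.
  If Kate = Knave, count = 0 ≠ 1 → lie confirmed ✓

Kate is a Knave.

Knave


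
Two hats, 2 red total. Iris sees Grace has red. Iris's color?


Total red = 2, Grace = red
Red accounted for: 1
Remaining for Iris: 1
Iris's hat is red.

red


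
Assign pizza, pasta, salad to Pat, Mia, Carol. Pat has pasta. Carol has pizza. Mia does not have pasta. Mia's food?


From clues:
  Carol → pizza
  Pat → pasta
By elimination, Mia gets the remaining.

salad


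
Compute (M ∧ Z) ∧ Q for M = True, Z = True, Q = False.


M = True, Z = True, Q = False
Step 1: M ∧ Z = True AND True = True
Step 2: True ∧ Q = True AND False = False
AND is true only when ALL operands are true.

False


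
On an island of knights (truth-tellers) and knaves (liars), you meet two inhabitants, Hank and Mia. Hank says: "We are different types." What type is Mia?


Hank says: "We are different types."
Case 1: Hank is a Knight (truth-teller)
  Statement is true → they ARE different → Mia is a Knave
Case 2: Hank is a Knave (liar)
  Statement is false → they are NOT different → Mia is a Knave
In both cases, Mia is a Knave.

Knave


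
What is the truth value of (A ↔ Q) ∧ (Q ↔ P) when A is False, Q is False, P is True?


A = False, Q = False, P = True
Step 1: A ↔ Q is true when A and Q have the same value. Result: True
Step 2: Q ↔ P is true when Q and P have the same value. Result: False
Step 3: True ∧ False = False

False


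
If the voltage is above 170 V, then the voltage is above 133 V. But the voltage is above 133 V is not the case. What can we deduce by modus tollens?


Modus tollens: P → Q, ¬Q ⊢ ¬P
P: the voltage is above 170 V
Q: the voltage is above 133 V
We have P → Q and Q is false.
By modus tollens, P must be false.

It is not the case that the voltage is above 170 V


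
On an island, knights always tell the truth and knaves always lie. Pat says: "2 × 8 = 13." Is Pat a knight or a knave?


Statement: "2 × 8 = 13."
Actual: 2 × 8 = 16
Claimed: 13
Statement is FALSE → Pat lies → Knave

Knave


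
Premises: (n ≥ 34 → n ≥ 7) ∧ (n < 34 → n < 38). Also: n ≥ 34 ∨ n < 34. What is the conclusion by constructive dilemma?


Constructive dilemma: (P → Q) ∧ (R → S), P ∨ R ⊢ Q ∨ S
Premise 1: n ≥ 34 → n ≥ 7
Premise 2: n < 34 → n < 38
Premise 3: n ≥ 34 ∨ n < 34
Case 1: Assuming n ≥ 34, then by Premise 1, n ≥ 7.
Case 2: Assuming n < 34, then by Premise 2, n < 38.
Since one of n ≥ 34 or n < 34 must hold, we get n ≥ 7 or n < 38.

n ≥ 7 or n < 38.


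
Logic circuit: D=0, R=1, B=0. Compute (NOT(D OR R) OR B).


D OR R = 1
NOT(1) = 0
0 OR 0 = 0

0


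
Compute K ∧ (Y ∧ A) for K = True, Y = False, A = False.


K = True, Y = False, A = False
Step 1: Y ∧ A = False AND False = False
Step 2: K ∧ False = True AND False = False
AND is true only when ALL operands are true.

False


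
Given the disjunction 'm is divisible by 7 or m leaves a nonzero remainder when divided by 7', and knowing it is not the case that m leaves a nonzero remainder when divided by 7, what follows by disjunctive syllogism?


Disjunctive syllogism: P ∨ Q, ¬P ⊢ Q
Disjunction: m is divisible by 7 ∨ m leaves a nonzero remainder when divided by 7
We know it is not the case that m leaves a nonzero remainder when divided by 7.
By disjunctive syllogism, the other disjunct must be true.

m is divisible by 7


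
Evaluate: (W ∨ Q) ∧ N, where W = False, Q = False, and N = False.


W = False, Q = False, N = False
Step 1: W ∨ Q = False OR False = False
Step 2: False ∧ N = False AND False = False
OR is true when at least one operand is true; AND requires both.

False


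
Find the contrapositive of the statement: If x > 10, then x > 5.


Original: If x > 10, then x > 5
Contrapositive: If ¬Q, then ¬P
Negate Q: not (x > 5)
Negate P: not (x > 10)

If not (x > 5), then not (x > 10).


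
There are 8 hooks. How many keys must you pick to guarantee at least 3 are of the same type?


Pigeonhole: to guarantee k in one of n categories, need (k-1)×n + 1.
k = 3, n = 8
Minimum = (3-1) × 8 + 1 = 2 × 8 + 1

17


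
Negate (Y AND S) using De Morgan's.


De Morgan's law: ¬(P ∧ Q) ≡ ¬P ∨ ¬Q
¬(Y ∧ S) = ¬Y ∨ ¬S

¬Y ∨ ¬S


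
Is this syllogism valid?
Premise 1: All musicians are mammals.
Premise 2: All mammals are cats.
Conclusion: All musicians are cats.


Premise 1: All musicians are mammals.
Premise 2: All mammals are cats.
Conclusion: All musicians are cats.
Barbara syllogism (AAA-1): All A are B, All B are C → All A are C.
Middle term (mammals) distributed in premise 2.

Valid


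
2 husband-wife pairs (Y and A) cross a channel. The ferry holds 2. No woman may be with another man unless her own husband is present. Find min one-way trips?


Label couples Y and A.
1. WY+WA → (far: WY,WA; near: HY,HA)
2. WY ←   (far: WA; near: HY,HA,WY)
3. HY+HA → (far: HY,HA,WA; near: WY)
4. HY ←   (far: HA,WA; near: HY,WY)  — HY returns, since WY is alone on near bank
5. HY+WY → (far: all four; near: empty)
Every state respects the constraint.
Minimum trips = 5

5


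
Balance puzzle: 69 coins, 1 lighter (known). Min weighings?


Each weighing has 3 outcomes (left heavy / balance / right heavy), so k weighings distinguish at most 3^k cases; splitting into three near-equal groups achieves this.
Need 3^k ≥ 69: 3^3 = 27 < 69 ≤ 3^4 = 81
k = ⌈log₃(69)⌉ = 4

4


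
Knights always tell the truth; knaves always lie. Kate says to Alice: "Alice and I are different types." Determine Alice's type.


Kate says: "Alice and I are different types."
Case 1: Kate is a Knight (truth-teller)
  Statement is true → they ARE different → Alice is a Knave
Case 2: Kate is a Knave (liar)
  Statement is false → they are NOT different → Alice is a Knave
In both cases, Alice is a Knave.

Knave


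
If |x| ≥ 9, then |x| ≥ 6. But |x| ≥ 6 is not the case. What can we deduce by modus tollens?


Modus tollens: P → Q, ¬Q ⊢ ¬P
P: |x| ≥ 9
Q: |x| ≥ 6
We have P → Q and Q is false.
By modus tollens, P must be false.

It is not the case that |x| ≥ 9


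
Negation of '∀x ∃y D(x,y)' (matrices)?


Original: ∀x ∃y D(x,y)
Rule: ¬∀→∃, ¬∃→∀, negate predicate.
Negation: ∃x ∀y ¬D(x,y)

∃x ∀y ¬D(x,y)


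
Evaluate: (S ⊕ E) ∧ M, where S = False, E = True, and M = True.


S = False, E = True, M = True
Step 1: S ⊕ E = False XOR True = True
Step 2: True ∧ M = True AND True = True
XOR true when exactly one of S,E is true; then AND with M.

True


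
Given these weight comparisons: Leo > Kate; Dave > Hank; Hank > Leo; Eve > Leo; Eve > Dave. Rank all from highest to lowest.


Constraints: Leo > Kate; Dave > Hank; Hank > Leo; Eve > Leo; Eve > Dave
Method: at each step, the next-highest is the one remaining person who never appears on the smaller side of a constraint between remaining people.
  Step 1: remaining {Kate, Hank, Dave, Eve, Leo}; on the smaller side: {Kate, Hank, Dave, Leo} → Eve is next (Eve > Leo; Eve > Dave).
  Step 2: remaining {Kate, Hank, Dave, Leo}; on the smaller side: {Kate, Hank, Leo} → Dave is next (Dave > Hank).
  Step 3: remaining {Kate, Hank, Leo}; on the smaller side: {Kate, Leo} → Hank is next (Hank > Leo).
  Step 4: remaining {Kate, Leo}; on the smaller side: {Kate} → Leo is next (Leo > Kate).
  Step 5: only Kate remains → lowest.
Final ranking (highest to lowest):

Eve > Dave > Hank > Leo > Kate


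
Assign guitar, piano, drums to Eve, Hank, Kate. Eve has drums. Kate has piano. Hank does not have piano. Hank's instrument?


From clues:
  Kate → piano
  Eve → drums
By elimination, Hank gets the remaining.

guitar


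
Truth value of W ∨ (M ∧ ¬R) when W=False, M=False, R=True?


W = False, M = False, R = True
Expression: W ∨ (M ∧ ¬R)
Step 1: ¬R = NOT True = False
Step 2: M ∧ ¬R = False AND False = False
Step 3: W ∨ (False) = False OR False = False

False


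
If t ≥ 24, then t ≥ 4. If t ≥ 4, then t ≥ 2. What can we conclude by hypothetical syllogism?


Hypothetical syllogism: P → Q, Q → R ⊢ P → R
Premise 1: t ≥ 24 → t ≥ 4
Premise 2: t ≥ 4 → t ≥ 2
Chain the implications: the middle term (t ≥ 4) links the two.
Conclusion: If t ≥ 24, then t ≥ 2.

If t ≥ 24, then t ≥ 2.


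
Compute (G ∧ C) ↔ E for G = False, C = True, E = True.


G = False, C = True, E = True
Step 1: G ∧ C = False AND True = False
Step 2: (False) ↔ E: true when both sides have same truth value.
Result: False ↔ True = False

False


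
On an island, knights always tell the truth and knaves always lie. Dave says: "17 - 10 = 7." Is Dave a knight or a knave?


Statement: "17 - 10 = 7."
Actual: 17 - 10 = 7
Claimed: 7
Statement is TRUE → Dave tells the truth → Knight

Knight


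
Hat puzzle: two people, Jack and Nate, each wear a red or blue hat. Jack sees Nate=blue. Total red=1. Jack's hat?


Total red = 1, Nate = blue
Red accounted for: 0
Remaining for Jack: 1
Jack's hat is red.

red


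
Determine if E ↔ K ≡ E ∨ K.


Expression 1: E ↔ K
Expression 2: E ∨ K
Truth table (E K | Expr1 Expr2):
  T T |   T     T
  T F |   F     T   ← differ
  F T |   F     T   ← differ
  F F |   T     F   ← differ
Counterexample: E=T, K=F gives Expr1 = F but Expr2 = T, so the expressions are NOT logically equivalent.

No


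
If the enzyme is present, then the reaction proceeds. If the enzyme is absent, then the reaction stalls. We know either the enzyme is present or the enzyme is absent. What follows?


Constructive dilemma: (P → Q) ∧ (R → S), P ∨ R ⊢ Q ∨ S
Premise 1: the enzyme is present → the reaction proceeds
Premise 2: the enzyme is absent → the reaction stalls
Premise 3: the enzyme is present ∨ the enzyme is absent
Case 1: Assuming the enzyme is present, then by Premise 1, the reaction proceeds.
Case 2: Assuming the enzyme is absent, then by Premise 2, the reaction stalls.
Since one of the enzyme is present or the enzyme is absent must hold, we get the reaction proceeds or the reaction stalls.

The reaction proceeds or the reaction stalls.


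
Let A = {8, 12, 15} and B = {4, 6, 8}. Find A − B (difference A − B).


A = {8, 12, 15}
B = {4, 6, 8}
Operation: difference A − B
In A but not B: 12, 15

{12, 15}


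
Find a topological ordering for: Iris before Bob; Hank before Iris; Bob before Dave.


Constraints: Iris before Bob; Hank before Iris; Bob before Dave
Method: repeatedly schedule the remaining task that has no remaining task required before it.
  Step 1: remaining {Dave, Bob, Iris, Hank}; every task except Hank still has a predecessor pending → schedule Hank.
  Step 2: remaining {Dave, Bob, Iris}; every task except Iris still has a predecessor pending → schedule Iris.
  Step 3: remaining {Dave, Bob}; every task except Bob still has a predecessor pending → schedule Bob.
  Step 4: only Dave remains → schedule Dave.
Resulting order:

Hank → Iris → Bob → Dave


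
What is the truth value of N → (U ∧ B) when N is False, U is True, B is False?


N = False, U = True, B = False
Step 1: U ∧ B = True AND False = False
Step 2: N → (False): false only when N=True and consequent=False.
Result: True

True
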